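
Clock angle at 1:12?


36.0°

Hour hand = 1×30 + 12×0.5 = 36.0°
Minute hand = 12×6 = 72°
Difference = |36.0 - 72| = 36.0°


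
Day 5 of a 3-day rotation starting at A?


Shift B

Shifts: A, B, C
Start: A (index 0)
Day 5: (0 + 5 - 1) mod 3
= 4 mod 3
= 1
Index 1 → shift B


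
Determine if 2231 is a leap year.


No

Rules: divisible by 4 AND (not by 100 OR by 400)
2231 ÷ 4 = 557 remainder 3 → not divisible by 4
Not divisible by 4 → not a leap year


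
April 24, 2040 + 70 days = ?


July 3, 2040

Start: April 24, 2040
Add 70 days
April 24 → May 1: 30 - 24 + 1 = 7 days (70 - 7 = 63 left)
May 1 → June 1: 31 - 1 + 1 = 31 days (63 - 31 = 32 left)
June 1 → July 1: 30 - 1 + 1 = 30 days (32 - 30 = 2 left)
July 1 + 2 = July 3, 2040


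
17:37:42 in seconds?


63462 seconds

Hours: 17 × 3600 = 61200
Minutes: 37 × 60 = 2220
Seconds: 42
Total = 61200 + 2220 + 42 = 63462


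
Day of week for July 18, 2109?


Thursday

Zeller's congruence:
q=18, m=7, k=9, j=21
h = (18 + ⌊13×8/5⌋ + 9 + ⌊9/4⌋ + ⌊21/4⌋ - 2×21) mod 7
= (18 + 20 + 9 + 2 + 5 - 42) mod 7
= 12 mod 7 = 5
h=5 → Thursday


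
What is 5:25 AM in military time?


Input: 5:25 AM
AM hour stays: 5

05:25


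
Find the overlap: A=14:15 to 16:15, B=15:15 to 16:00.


Meeting A: 855-975 (in minutes from midnight)
Meeting B: 915-960
Overlap start = max(855, 915) = 915
Overlap end = min(975, 960) = 960
Overlap = max(0, 960 - 915) = 45 min

45 minutes


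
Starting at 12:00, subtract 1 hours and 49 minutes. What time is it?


Start: 720 minutes from midnight
Subtract: 109 minutes
Remaining: 720 - 109 = 611
Hours: 10, Minutes: 11

10:11


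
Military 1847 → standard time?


Hour: 18
18 - 12 = 6 → PM

6:47 PM


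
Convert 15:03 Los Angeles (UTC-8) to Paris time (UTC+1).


00:03 (next day)

Time difference = UTC+1 - UTC-8 = +9 hours
New hour = (15 + 9) mod 24
= 24 mod 24 = 0
Minutes unchanged → 00:03; 24 ≥ 24 → next day


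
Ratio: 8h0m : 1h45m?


32:7 (4.57)

Duration 1: 480 minutes
Duration 2: 105 minutes
Ratio = 480:105
GCD = 15
Simplified = 32:7
As a decimal: 32/7 ≈ 4.57


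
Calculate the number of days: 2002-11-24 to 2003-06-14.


From November 24, 2002 to June 14, 2003
Rest of November 2002: 30 - 24 = 6
Full months: December 31, January 31, February 2003 28, March 31, April 30, May 31
Days into June 2003: 14
Total = 6 + 31 + 31 + 28 + 31 + 30 + 31 + 14 = 202 days

202 days


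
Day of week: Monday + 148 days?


Start: Monday (index 0)
(0 + 148) mod 7
= 148 mod 7
= 1
Index 1 → Tuesday

Tuesday


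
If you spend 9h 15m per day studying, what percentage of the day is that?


Time: 555 minutes
Day: 1440 minutes
Percentage = (555/1440) × 100 ≈ 38.5%

38.5%


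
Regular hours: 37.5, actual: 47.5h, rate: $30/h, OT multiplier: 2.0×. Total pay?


$1725.00

Regular: 37.5h × $30 = $1125.00
Overtime: 47.5 - 37.5 = 10.0h
OT pay: 10.0h × $30 × 2.0 = $600.00
Total = $1125.00 + $600.00 = $1725.00


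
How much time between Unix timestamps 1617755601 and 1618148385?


Difference = 1618148385 - 1617755601 = 392784 seconds
In hours: 392784 / 3600 ≈ 109.1
In days: 392784 / 86400 ≈ 4.55

392784 seconds (109.1 hours / 4.55 days)


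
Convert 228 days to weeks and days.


32 weeks 4 days

Weeks: 228 ÷ 7 = 32 remainder 4


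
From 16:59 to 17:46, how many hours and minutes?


0h 47m

End time in minutes: 17×60 + 46 = 1066
Start time in minutes: 16×60 + 59 = 1019
Difference = 1066 - 1019 = 47 minutes
= 0 hours 47 minutes


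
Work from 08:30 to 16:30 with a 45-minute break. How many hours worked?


Total time = (16×60+30) - (8×60+30)
= 990 - 510 = 480 min
Minus break: 480 - 45 = 435 min
= 7h 15m

7h 15m (435 minutes)


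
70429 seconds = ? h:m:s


Hours: 70429 ÷ 3600 = 19 remainder 2029
Minutes: 2029 ÷ 60 = 33 remainder 49
Seconds: 49

19h 33m 49s


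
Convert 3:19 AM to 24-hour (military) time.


Input: 3:19 AM
AM hour stays: 3

03:19


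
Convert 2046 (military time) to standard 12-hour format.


Hour: 20
20 - 12 = 8 → PM

8:46 PM


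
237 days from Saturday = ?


Start: Saturday (index 5)
(5 + 237) mod 7
= 242 mod 7
= 4
Index 4 → Friday

Friday


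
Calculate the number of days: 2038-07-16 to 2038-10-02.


78 days

From July 16, 2038 to October 2, 2038
Rest of July 2038: 31 - 16 = 15
Full months: August 31, September 30
Days into October 2038: 2
Total = 15 + 31 + 30 + 2 = 78 days


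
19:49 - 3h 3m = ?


Start: 1189 minutes from midnight
Subtract: 183 minutes
Remaining: 1189 - 183 = 1006
Hours: 16, Minutes: 46

16:46


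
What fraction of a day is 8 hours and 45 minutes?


0.3646 (36.46%)

Total minutes: 8×60 + 45 = 525
Day = 24×60 = 1440 minutes
Fraction = 525/1440 ≈ 0.3646
As a percentage: 525/1440 × 100 ≈ 36.46%


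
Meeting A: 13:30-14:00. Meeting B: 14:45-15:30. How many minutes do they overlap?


Meeting A: 810-840 (in minutes from midnight)
Meeting B: 885-930
Overlap start = max(810, 885) = 885
Overlap end = min(840, 930) = 840
Overlap = max(0, 840 - 885) = 0 min

0 minutes


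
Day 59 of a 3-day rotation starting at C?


Shift A

Shifts: A, B, C
Start: C (index 2)
Day 59: (2 + 59 - 1) mod 3
= 60 mod 3
= 0
Index 0 → shift A


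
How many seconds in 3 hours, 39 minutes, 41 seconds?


Hours: 3 × 3600 = 10800
Minutes: 39 × 60 = 2340
Seconds: 41
Total = 10800 + 2340 + 41 = 13181

13181 seconds


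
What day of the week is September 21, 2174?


Wednesday

Zeller's congruence:
q=21, m=9, k=74, j=21
h = (21 + ⌊13×10/5⌋ + 74 + ⌊74/4⌋ + ⌊21/4⌋ - 2×21) mod 7
= (21 + 26 + 74 + 18 + 5 - 42) mod 7
= 102 mod 7 = 4
h=4 → Wednesday


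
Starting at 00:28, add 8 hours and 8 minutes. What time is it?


08:36

Start: 28 minutes from midnight
Add: 488 minutes
Total: 516 minutes
Hours: 516 ÷ 60 = 8 remainder 36


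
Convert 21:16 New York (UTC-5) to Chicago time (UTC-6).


20:16

Time difference = UTC-6 - UTC-5 = -1 hours
New hour = (21 -1) mod 24
= 20 mod 24 = 20
Minutes unchanged → 20:16


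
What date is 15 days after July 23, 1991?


Start: July 23, 1991
Add 15 days
July 23 → August 1: 31 - 23 + 1 = 9 days (15 - 9 = 6 left)
August 1 + 6 = August 7, 1991

August 7, 1991


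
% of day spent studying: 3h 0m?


12.5%

Time: 180 minutes
Day: 1440 minutes
Percentage = (180/1440) × 100 = 12.5%


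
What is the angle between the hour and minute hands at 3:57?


Hour hand = 3×30 + 57×0.5 = 118.5°
Minute hand = 57×6 = 342°
Difference = |118.5 - 342| = 223.5°
Since > 180°: 360 - 223.5 = 136.5°

136.5°


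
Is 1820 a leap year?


Yes

Rules: divisible by 4 AND (not by 100 OR by 400)
1820 ÷ 4 = 455 exactly → divisible by 4
1820 ÷ 100 = 18 remainder 20 → not divisible by 100
Divisible by 4 but not by 100 → leap year


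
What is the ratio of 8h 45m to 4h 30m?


Duration 1: 525 minutes
Duration 2: 270 minutes
Ratio = 525:270
GCD = 15
Simplified = 35:18
As a decimal: 35/18 ≈ 1.94

35:18 (1.94)


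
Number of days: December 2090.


Month: December (month 12)
December has 31 days

31 days


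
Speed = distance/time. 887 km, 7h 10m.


123.8 km/h

Distance: 887 km
Time: 7h 10m = 430 min = 430/60 = 43/6 hours
Speed = 887 ÷ (43/6) = 887 × 6 / 43 = 5322/43 ≈ 123.8 km/h


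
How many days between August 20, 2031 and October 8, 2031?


49 days

From August 20, 2031 to October 8, 2031
Rest of August 2031: 31 - 20 = 11
Full months: September 30
Days into October 2031: 8
Total = 11 + 30 + 8 = 49 days


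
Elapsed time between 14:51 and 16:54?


End time in minutes: 16×60 + 54 = 1014
Start time in minutes: 14×60 + 51 = 891
Difference = 1014 - 891 = 123 minutes
= 2 hours 3 minutes

2h 3m


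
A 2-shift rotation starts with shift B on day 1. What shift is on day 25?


Shifts: A, B
Start: B (index 1)
Day 25: (1 + 25 - 1) mod 2
= 25 mod 2
= 1
Index 1 → shift B

Shift B


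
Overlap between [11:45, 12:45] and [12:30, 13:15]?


15 minutes

Meeting A: 705-765 (in minutes from midnight)
Meeting B: 750-795
Overlap start = max(705, 750) = 750
Overlap end = min(765, 795) = 765
Overlap = max(0, 765 - 750) = 15 min


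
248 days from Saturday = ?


Start: Saturday (index 5)
(5 + 248) mod 7
= 253 mod 7
= 1
Index 1 → Tuesday

Tuesday


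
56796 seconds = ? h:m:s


Hours: 56796 ÷ 3600 = 15 remainder 2796
Minutes: 2796 ÷ 60 = 46 remainder 36
Seconds: 36

15h 46m 36s


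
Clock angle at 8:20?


Hour hand = 8×30 + 20×0.5 = 250.0°
Minute hand = 20×6 = 120°
Difference = |250.0 - 120| = 130.0°

130.0°


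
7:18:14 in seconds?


26294 seconds

Hours: 7 × 3600 = 25200
Minutes: 18 × 60 = 1080
Seconds: 14
Total = 25200 + 1080 + 14 = 26294


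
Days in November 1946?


Month: November (month 11)
November has 30 days

30 days


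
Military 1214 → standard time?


12:14 PM

Hour: 12
12 → 12 PM (noon)


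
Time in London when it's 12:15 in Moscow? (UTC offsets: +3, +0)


09:15

Time difference = UTC+0 - UTC+3 = -3 hours
New hour = (12 -3) mod 24
= 9 mod 24 = 9
Minutes unchanged → 09:15


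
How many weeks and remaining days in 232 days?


33 weeks 1 days

Weeks: 232 ÷ 7 = 33 remainder 1


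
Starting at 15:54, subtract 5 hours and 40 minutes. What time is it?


10:14

Start: 954 minutes from midnight
Subtract: 340 minutes
Remaining: 954 - 340 = 614
Hours: 10, Minutes: 14


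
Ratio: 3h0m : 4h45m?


Duration 1: 180 minutes
Duration 2: 285 minutes
Ratio = 180:285
GCD = 15
Simplified = 12:19
As a decimal: 12/19 ≈ 0.63

12:19 (0.63)


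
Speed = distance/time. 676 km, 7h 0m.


96.6 km/h

Distance: 676 km
Time: 7 hours
Speed = 676 / 7 ≈ 96.6 km/h


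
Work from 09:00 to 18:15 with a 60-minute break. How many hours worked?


8h 15m (495 minutes)

Total time = (18×60+15) - (9×60+0)
= 1095 - 540 = 555 min
Minus break: 555 - 60 = 495 min
= 8h 15m


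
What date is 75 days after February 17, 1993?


Start: February 17, 1993
Add 75 days
February 17 → March 1: 28 - 17 + 1 = 12 days (75 - 12 = 63 left)
March 1 → April 1: 31 - 1 + 1 = 31 days (63 - 31 = 32 left)
April 1 → May 1: 30 - 1 + 1 = 30 days (32 - 30 = 2 left)
May 1 + 2 = May 3, 1993

May 3, 1993


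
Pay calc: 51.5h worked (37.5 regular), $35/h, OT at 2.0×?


Regular: 37.5h × $35 = $1312.50
Overtime: 51.5 - 37.5 = 14.0h
OT pay: 14.0h × $35 × 2.0 = $980.00
Total = $1312.50 + $980.00 = $2292.50

$2292.50


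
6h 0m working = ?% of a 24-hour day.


Time: 360 minutes
Day: 1440 minutes
Percentage = (360/1440) × 100 = 25.0%

25.0%


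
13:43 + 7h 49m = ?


Start: 823 minutes from midnight
Add: 469 minutes
Total: 1292 minutes
Hours: 1292 ÷ 60 = 21 remainder 32

21:32


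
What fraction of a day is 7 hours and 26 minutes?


Total minutes: 7×60 + 26 = 446
Day = 24×60 = 1440 minutes
Fraction = 446/1440 ≈ 0.3097
As a percentage: 446/1440 × 100 ≈ 30.97%

0.3097 (30.97%)


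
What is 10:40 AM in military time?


10:40

Input: 10:40 AM
AM hour stays: 10


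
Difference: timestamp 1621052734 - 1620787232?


Difference = 1621052734 - 1620787232 = 265502 seconds
In hours: 265502 / 3600 ≈ 73.8
In days: 265502 / 86400 ≈ 3.07

265502 seconds (73.8 hours / 3.07 days)


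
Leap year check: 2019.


Rules: divisible by 4 AND (not by 100 OR by 400)
2019 ÷ 4 = 504 remainder 3 → not divisible by 4
Not divisible by 4 → not a leap year

No


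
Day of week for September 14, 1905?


Thursday

Zeller's congruence:
q=14, m=9, k=5, j=19
h = (14 + ⌊13×10/5⌋ + 5 + ⌊5/4⌋ + ⌊19/4⌋ - 2×19) mod 7
= (14 + 26 + 5 + 1 + 4 - 38) mod 7
= 12 mod 7 = 5
h=5 → Thursday


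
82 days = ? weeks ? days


11 weeks 5 days

Weeks: 82 ÷ 7 = 11 remainder 5


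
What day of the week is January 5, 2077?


Tuesday

Zeller's congruence:
q=5, m=13, k=76, j=20
h = (5 + ⌊13×14/5⌋ + 76 + ⌊76/4⌋ + ⌊20/4⌋ - 2×20) mod 7
= (5 + 36 + 76 + 19 + 5 - 40) mod 7
= 101 mod 7 = 3
h=3 → Tuesday


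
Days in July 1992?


Month: July (month 7)
July has 31 days

31 days


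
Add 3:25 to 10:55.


14:20

Start: 655 minutes from midnight
Add: 205 minutes
Total: 860 minutes
Hours: 860 ÷ 60 = 14 remainder 20


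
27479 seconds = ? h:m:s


7h 37m 59s

Hours: 27479 ÷ 3600 = 7 remainder 2279
Minutes: 2279 ÷ 60 = 37 remainder 59
Seconds: 59


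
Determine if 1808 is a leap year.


Yes

Rules: divisible by 4 AND (not by 100 OR by 400)
1808 ÷ 4 = 452 exactly → divisible by 4
1808 ÷ 100 = 18 remainder 8 → not divisible by 100
Divisible by 4 but not by 100 → leap year


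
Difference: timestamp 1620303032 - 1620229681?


Difference = 1620303032 - 1620229681 = 73351 seconds
In hours: 73351 / 3600 ≈ 20.4
In days: 73351 / 86400 ≈ 0.85

73351 seconds (20.4 hours / 0.85 days)


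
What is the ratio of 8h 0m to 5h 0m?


8:5 (1.60)

Duration 1: 480 minutes
Duration 2: 300 minutes
Ratio = 480:300
GCD = 60
Simplified = 8:5
As a decimal: 8/5 = 1.60


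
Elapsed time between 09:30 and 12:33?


3h 3m

End time in minutes: 12×60 + 33 = 753
Start time in minutes: 9×60 + 30 = 570
Difference = 753 - 570 = 183 minutes
= 3 hours 3 minutes


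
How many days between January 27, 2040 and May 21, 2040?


115 days

From January 27, 2040 to May 21, 2040
Rest of January 2040: 31 - 27 = 4
Full months: February 2040 29, March 31, April 30
Days into May 2040: 21
Total = 4 + 29 + 31 + 30 + 21 = 115 days


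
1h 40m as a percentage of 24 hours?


0.0694 (6.94%)

Total minutes: 1×60 + 40 = 100
Day = 24×60 = 1440 minutes
Fraction = 100/1440 ≈ 0.0694
As a percentage: 100/1440 × 100 ≈ 6.94%


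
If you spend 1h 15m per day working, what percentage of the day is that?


5.2%

Time: 75 minutes
Day: 1440 minutes
Percentage = (75/1440) × 100 ≈ 5.2%


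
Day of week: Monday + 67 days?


Start: Monday (index 0)
(0 + 67) mod 7
= 67 mod 7
= 4
Index 4 → Friday

Friday


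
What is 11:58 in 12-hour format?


Hour: 11
11 < 12 → AM

11:58 AM


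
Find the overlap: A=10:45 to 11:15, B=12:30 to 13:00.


0 minutes

Meeting A: 645-675 (in minutes from midnight)
Meeting B: 750-780
Overlap start = max(645, 750) = 750
Overlap end = min(675, 780) = 675
Overlap = max(0, 675 - 750) = 0 min


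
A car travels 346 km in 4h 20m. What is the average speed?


79.8 km/h

Distance: 346 km
Time: 4h 20m = 260 min = 260/60 = 13/3 hours
Speed = 346 ÷ (13/3) = 346 × 3 / 13 = 1038/13 ≈ 79.8 km/h


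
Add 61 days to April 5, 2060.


Start: April 5, 2060
Add 61 days
April 5 → May 1: 30 - 5 + 1 = 26 days (61 - 26 = 35 left)
May 1 → June 1: 31 - 1 + 1 = 31 days (35 - 31 = 4 left)
June 1 + 4 = June 5, 2060

June 5, 2060


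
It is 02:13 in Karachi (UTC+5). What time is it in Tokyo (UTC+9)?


Time difference = UTC+9 - UTC+5 = +4 hours
New hour = (2 + 4) mod 24
= 6 mod 24 = 6
Minutes unchanged → 06:13

06:13


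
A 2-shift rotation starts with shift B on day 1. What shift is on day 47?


Shifts: A, B
Start: B (index 1)
Day 47: (1 + 47 - 1) mod 2
= 47 mod 2
= 1
Index 1 → shift B

Shift B


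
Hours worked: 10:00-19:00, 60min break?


8h 0m (480 minutes)

Total time = (19×60+0) - (10×60+0)
= 1140 - 600 = 540 min
Minus break: 540 - 60 = 480 min
= 8h 0m


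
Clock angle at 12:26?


143.0°

Hour hand (12 ≡ 0 on the dial): 0×30 + 26×0.5 = 13.0°
Minute hand = 26×6 = 156°
Difference = |13.0 - 156| = 143.0°


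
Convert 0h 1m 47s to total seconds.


107 seconds

Hours: 0 × 3600 = 0
Minutes: 1 × 60 = 60
Seconds: 47
Total = 0 + 60 + 47 = 107


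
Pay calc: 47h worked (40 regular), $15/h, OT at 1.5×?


Regular: 40h × $15 = $600.00
Overtime: 47 - 40 = 7h
OT pay: 7h × $15 × 1.5 = $157.50
Total = $600.00 + $157.50 = $757.50

$757.50


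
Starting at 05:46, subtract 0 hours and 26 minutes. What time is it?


05:20

Start: 346 minutes from midnight
Subtract: 26 minutes
Remaining: 346 - 26 = 320
Hours: 5, Minutes: 20


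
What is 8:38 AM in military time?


Input: 8:38 AM
AM hour stays: 8

08:38


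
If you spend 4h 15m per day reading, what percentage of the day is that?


17.7%

Time: 255 minutes
Day: 1440 minutes
Percentage = (255/1440) × 100 ≈ 17.7%


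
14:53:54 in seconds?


Hours: 14 × 3600 = 50400
Minutes: 53 × 60 = 3180
Seconds: 54
Total = 50400 + 3180 + 54 = 53634

53634 seconds


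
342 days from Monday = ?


Start: Monday (index 0)
(0 + 342) mod 7
= 342 mod 7
= 6
Index 6 → Sunday

Sunday


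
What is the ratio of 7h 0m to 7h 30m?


14:15 (0.93)

Duration 1: 420 minutes
Duration 2: 450 minutes
Ratio = 420:450
GCD = 30
Simplified = 14:15
As a decimal: 14/15 ≈ 0.93


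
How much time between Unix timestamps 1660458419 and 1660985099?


Difference = 1660985099 - 1660458419 = 526680 seconds
In hours: 526680 / 3600 = 146.3
In days: 526680 / 86400 ≈ 6.10

526680 seconds (146.3 hours / 6.10 days)


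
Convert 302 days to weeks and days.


Weeks: 302 ÷ 7 = 43 remainder 1

43 weeks 1 days


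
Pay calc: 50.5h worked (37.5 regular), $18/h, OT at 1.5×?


Regular: 37.5h × $18 = $675.00
Overtime: 50.5 - 37.5 = 13.0h
OT pay: 13.0h × $18 × 1.5 = $351.00
Total = $675.00 + $351.00 = $1026.00

$1026.00


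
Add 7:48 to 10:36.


Start: 636 minutes from midnight
Add: 468 minutes
Total: 1104 minutes
Hours: 1104 ÷ 60 = 18 remainder 24

18:24


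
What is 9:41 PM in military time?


21:41

Input: 9:41 PM
PM: 9 + 12 = 21


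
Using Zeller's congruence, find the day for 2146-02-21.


Zeller's congruence:
q=21, m=14, k=45, j=21
h = (21 + ⌊13×15/5⌋ + 45 + ⌊45/4⌋ + ⌊21/4⌋ - 2×21) mod 7
= (21 + 39 + 45 + 11 + 5 - 42) mod 7
= 79 mod 7 = 2
h=2 → Monday

Monday


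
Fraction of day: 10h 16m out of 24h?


0.4278 (42.78%)

Total minutes: 10×60 + 16 = 616
Day = 24×60 = 1440 minutes
Fraction = 616/1440 ≈ 0.4278
As a percentage: 616/1440 × 100 ≈ 42.78%


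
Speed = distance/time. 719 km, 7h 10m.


100.3 km/h

Distance: 719 km
Time: 7h 10m = 430 min = 430/60 = 43/6 hours
Speed = 719 ÷ (43/6) = 719 × 6 / 43 = 4314/43 ≈ 100.3 km/h


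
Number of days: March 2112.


31 days

Month: March (month 3)
March has 31 days


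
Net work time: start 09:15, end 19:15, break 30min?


9h 30m (570 minutes)

Total time = (19×60+15) - (9×60+15)
= 1155 - 555 = 600 min
Minus break: 600 - 30 = 570 min
= 9h 30m


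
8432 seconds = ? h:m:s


Hours: 8432 ÷ 3600 = 2 remainder 1232
Minutes: 1232 ÷ 60 = 20 remainder 32
Seconds: 32

2h 20m 32s


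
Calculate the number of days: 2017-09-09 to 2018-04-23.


226 days

From September 9, 2017 to April 23, 2018
Rest of September 2017: 30 - 9 = 21
Full months: October 31, November 30, December 31, January 31, February 2018 28, March 31
Days into April 2018: 23
Total = 21 + 31 + 30 + 31 + 31 + 28 + 31 + 23 = 226 days


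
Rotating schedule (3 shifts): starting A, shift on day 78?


Shift C

Shifts: A, B, C
Start: A (index 0)
Day 78: (0 + 78 - 1) mod 3
= 77 mod 3
= 2
Index 2 → shift C


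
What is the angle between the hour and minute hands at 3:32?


Hour hand = 3×30 + 32×0.5 = 106.0°
Minute hand = 32×6 = 192°
Difference = |106.0 - 192| = 86.0°

86.0°


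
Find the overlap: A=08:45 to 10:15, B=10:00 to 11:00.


Meeting A: 525-615 (in minutes from midnight)
Meeting B: 600-660
Overlap start = max(525, 600) = 600
Overlap end = min(615, 660) = 615
Overlap = max(0, 615 - 600) = 15 min

15 minutes


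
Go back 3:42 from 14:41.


10:59

Start: 881 minutes from midnight
Subtract: 222 minutes
Remaining: 881 - 222 = 659
Hours: 10, Minutes: 59


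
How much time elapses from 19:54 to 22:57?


End time in minutes: 22×60 + 57 = 1377
Start time in minutes: 19×60 + 54 = 1194
Difference = 1377 - 1194 = 183 minutes
= 3 hours 3 minutes

3h 3m


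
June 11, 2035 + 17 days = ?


June 28, 2035

Start: June 11, 2035
Add 17 days
June 11 + 17 = June 28, 2035


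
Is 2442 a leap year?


No

Rules: divisible by 4 AND (not by 100 OR by 400)
2442 ÷ 4 = 610 remainder 2 → not divisible by 4
Not divisible by 4 → not a leap year


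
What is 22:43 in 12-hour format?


Hour: 22
22 - 12 = 10 → PM

10:43 PM


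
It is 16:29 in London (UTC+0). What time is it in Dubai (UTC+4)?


Time difference = UTC+4 - UTC+0 = +4 hours
New hour = (16 + 4) mod 24
= 20 mod 24 = 20
Minutes unchanged → 20:29

20:29


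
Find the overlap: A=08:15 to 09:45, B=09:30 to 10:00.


15 minutes

Meeting A: 495-585 (in minutes from midnight)
Meeting B: 570-600
Overlap start = max(495, 570) = 570
Overlap end = min(585, 600) = 585
Overlap = max(0, 585 - 570) = 15 min


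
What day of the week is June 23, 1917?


Zeller's congruence:
q=23, m=6, k=17, j=19
h = (23 + ⌊13×7/5⌋ + 17 + ⌊17/4⌋ + ⌊19/4⌋ - 2×19) mod 7
= (23 + 18 + 17 + 4 + 4 - 38) mod 7
= 28 mod 7 = 0
h=0 → Saturday

Saturday


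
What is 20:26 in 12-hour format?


Hour: 20
20 - 12 = 8 → PM

8:26 PM


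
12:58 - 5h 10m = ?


07:48

Start: 778 minutes from midnight
Subtract: 310 minutes
Remaining: 778 - 310 = 468
Hours: 7, Minutes: 48


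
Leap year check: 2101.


No

Rules: divisible by 4 AND (not by 100 OR by 400)
2101 ÷ 4 = 525 remainder 1 → not divisible by 4
Not divisible by 4 → not a leap year


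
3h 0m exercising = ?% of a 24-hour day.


12.5%

Time: 180 minutes
Day: 1440 minutes
Percentage = (180/1440) × 100 = 12.5%


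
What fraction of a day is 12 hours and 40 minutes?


0.5278 (52.78%)

Total minutes: 12×60 + 40 = 760
Day = 24×60 = 1440 minutes
Fraction = 760/1440 ≈ 0.5278
As a percentage: 760/1440 × 100 ≈ 52.78%


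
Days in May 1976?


Month: May (month 5)
May has 31 days

31 days


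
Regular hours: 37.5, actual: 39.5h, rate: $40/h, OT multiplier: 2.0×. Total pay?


$1660.00

Regular: 37.5h × $40 = $1500.00
Overtime: 39.5 - 37.5 = 2.0h
OT pay: 2.0h × $40 × 2.0 = $160.00
Total = $1500.00 + $160.00 = $1660.00


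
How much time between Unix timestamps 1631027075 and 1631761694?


Difference = 1631761694 - 1631027075 = 734619 seconds
In hours: 734619 / 3600 ≈ 204.1
In days: 734619 / 86400 ≈ 8.50

734619 seconds (204.1 hours / 8.50 days)


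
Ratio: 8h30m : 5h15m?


Duration 1: 510 minutes
Duration 2: 315 minutes
Ratio = 510:315
GCD = 15
Simplified = 34:21
As a decimal: 34/21 ≈ 1.62

34:21 (1.62)


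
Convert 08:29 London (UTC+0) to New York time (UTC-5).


Time difference = UTC-5 - UTC+0 = -5 hours
New hour = (8 -5) mod 24
= 3 mod 24 = 3
Minutes unchanged → 03:29

03:29


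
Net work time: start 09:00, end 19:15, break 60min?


Total time = (19×60+15) - (9×60+0)
= 1155 - 540 = 615 min
Minus break: 615 - 60 = 555 min
= 9h 15m

9h 15m (555 minutes)


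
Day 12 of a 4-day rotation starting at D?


Shifts: A, B, C, D
Start: D (index 3)
Day 12: (3 + 12 - 1) mod 4
= 14 mod 4
= 2
Index 2 → shift C

Shift C


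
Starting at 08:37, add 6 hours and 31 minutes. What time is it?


15:08

Start: 517 minutes from midnight
Add: 391 minutes
Total: 908 minutes
Hours: 908 ÷ 60 = 15 remainder 8


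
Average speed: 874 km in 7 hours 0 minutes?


124.9 km/h

Distance: 874 km
Time: 7 hours
Speed = 874 / 7 ≈ 124.9 km/h


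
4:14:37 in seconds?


Hours: 4 × 3600 = 14400
Minutes: 14 × 60 = 840
Seconds: 37
Total = 14400 + 840 + 37 = 15277

15277 seconds


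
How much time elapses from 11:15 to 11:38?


End time in minutes: 11×60 + 38 = 698
Start time in minutes: 11×60 + 15 = 675
Difference = 698 - 675 = 23 minutes
= 0 hours 23 minutes

0h 23m


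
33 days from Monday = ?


Saturday

Start: Monday (index 0)
(0 + 33) mod 7
= 33 mod 7
= 5
Index 5 → Saturday


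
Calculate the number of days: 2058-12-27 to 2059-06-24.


From December 27, 2058 to June 24, 2059
Rest of December 2058: 31 - 27 = 4
Full months: January 31, February 2059 28, March 31, April 30, May 31
Days into June 2059: 24
Total = 4 + 31 + 28 + 31 + 30 + 31 + 24 = 179 days

179 days


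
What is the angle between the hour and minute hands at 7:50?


65.0°

Hour hand = 7×30 + 50×0.5 = 235.0°
Minute hand = 50×6 = 300°
Difference = |235.0 - 300| = 65.0°


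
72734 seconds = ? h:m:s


20h 12m 14s

Hours: 72734 ÷ 3600 = 20 remainder 734
Minutes: 734 ÷ 60 = 12 remainder 14
Seconds: 14


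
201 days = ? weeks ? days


28 weeks 5 days

Weeks: 201 ÷ 7 = 28 remainder 5


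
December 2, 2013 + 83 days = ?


February 23, 2014

Start: December 2, 2013
Add 83 days
December 2 → January 1: 31 - 2 + 1 = 30 days (83 - 30 = 53 left)
January 1 → February 1: 31 - 1 + 1 = 31 days (53 - 31 = 22 left)
February 1 + 22 = February 23, 2014


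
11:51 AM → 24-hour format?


11:51

Input: 11:51 AM
AM hour stays: 11


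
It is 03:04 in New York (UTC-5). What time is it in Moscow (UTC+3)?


11:04

Time difference = UTC+3 - UTC-5 = +8 hours
New hour = (3 + 8) mod 24
= 11 mod 24 = 11
Minutes unchanged → 11:04


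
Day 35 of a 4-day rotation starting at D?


Shift B

Shifts: A, B, C, D
Start: D (index 3)
Day 35: (3 + 35 - 1) mod 4
= 37 mod 4
= 1
Index 1 → shift B


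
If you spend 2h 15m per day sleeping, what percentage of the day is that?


Time: 135 minutes
Day: 1440 minutes
Percentage = (135/1440) × 100 ≈ 9.4%

9.4%


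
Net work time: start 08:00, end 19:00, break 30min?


Total time = (19×60+0) - (8×60+0)
= 1140 - 480 = 660 min
Minus break: 660 - 30 = 630 min
= 10h 30m

10h 30m (630 minutes)


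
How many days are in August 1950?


Month: August (month 8)
August has 31 days

31 days


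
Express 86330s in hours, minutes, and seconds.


Hours: 86330 ÷ 3600 = 23 remainder 3530
Minutes: 3530 ÷ 60 = 58 remainder 50
Seconds: 50

23h 58m 50s


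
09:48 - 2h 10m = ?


07:38

Start: 588 minutes from midnight
Subtract: 130 minutes
Remaining: 588 - 130 = 458
Hours: 7, Minutes: 38


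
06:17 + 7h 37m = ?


Start: 377 minutes from midnight
Add: 457 minutes
Total: 834 minutes
Hours: 834 ÷ 60 = 13 remainder 54

13:54


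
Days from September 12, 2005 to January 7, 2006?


117 days

From September 12, 2005 to January 7, 2006
Rest of September 2005: 30 - 12 = 18
Full months: October 31, November 30, December 31
Days into January 2006: 7
Total = 18 + 31 + 30 + 31 + 7 = 117 days


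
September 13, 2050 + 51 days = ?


November 3, 2050

Start: September 13, 2050
Add 51 days
September 13 → October 1: 30 - 13 + 1 = 18 days (51 - 18 = 33 left)
October 1 → November 1: 31 - 1 + 1 = 31 days (33 - 31 = 2 left)
November 1 + 2 = November 3, 2050


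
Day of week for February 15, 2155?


Saturday

Zeller's congruence:
q=15, m=14, k=54, j=21
h = (15 + ⌊13×15/5⌋ + 54 + ⌊54/4⌋ + ⌊21/4⌋ - 2×21) mod 7
= (15 + 39 + 54 + 13 + 5 - 42) mod 7
= 84 mod 7 = 0
h=0 → Saturday


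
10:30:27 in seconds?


Hours: 10 × 3600 = 36000
Minutes: 30 × 60 = 1800
Seconds: 27
Total = 36000 + 1800 + 27 = 37827

37827 seconds


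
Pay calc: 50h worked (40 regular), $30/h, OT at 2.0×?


Regular: 40h × $30 = $1200.00
Overtime: 50 - 40 = 10h
OT pay: 10h × $30 × 2.0 = $600.00
Total = $1200.00 + $600.00 = $1800.00

$1800.00


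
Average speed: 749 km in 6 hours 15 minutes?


119.8 km/h

Distance: 749 km
Time: 6h 15m = 375 min = 375/60 = 25/4 hours
Speed = 749 ÷ (25/4) = 749 × 4 / 25 = 2996/25 ≈ 119.8 km/h


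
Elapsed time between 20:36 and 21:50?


End time in minutes: 21×60 + 50 = 1310
Start time in minutes: 20×60 + 36 = 1236
Difference = 1310 - 1236 = 74 minutes
= 1 hours 14 minutes

1h 14m


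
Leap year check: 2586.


Rules: divisible by 4 AND (not by 100 OR by 400)
2586 ÷ 4 = 646 remainder 2 → not divisible by 4
Not divisible by 4 → not a leap year

No


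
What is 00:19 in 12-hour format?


12:19 AM

Hour: 0
0 → 12 AM (midnight)


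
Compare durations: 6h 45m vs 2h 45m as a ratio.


27:11 (2.45)

Duration 1: 405 minutes
Duration 2: 165 minutes
Ratio = 405:165
GCD = 15
Simplified = 27:11
As a decimal: 27/11 ≈ 2.45


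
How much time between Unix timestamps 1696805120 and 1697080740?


Difference = 1697080740 - 1696805120 = 275620 seconds
In hours: 275620 / 3600 ≈ 76.6
In days: 275620 / 86400 ≈ 3.19

275620 seconds (76.6 hours / 3.19 days)


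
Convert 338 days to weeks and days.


48 weeks 2 days

Weeks: 338 ÷ 7 = 48 remainder 2


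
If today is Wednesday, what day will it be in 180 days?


Monday

Start: Wednesday (index 2)
(2 + 180) mod 7
= 182 mod 7
= 0
Index 0 → Monday


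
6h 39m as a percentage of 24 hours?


0.2771 (27.71%)

Total minutes: 6×60 + 39 = 399
Day = 24×60 = 1440 minutes
Fraction = 399/1440 ≈ 0.2771
As a percentage: 399/1440 × 100 ≈ 27.71%


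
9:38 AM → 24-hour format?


Input: 9:38 AM
AM hour stays: 9

09:38


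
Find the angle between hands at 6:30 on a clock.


15.0°

Hour hand = 6×30 + 30×0.5 = 195.0°
Minute hand = 30×6 = 180°
Difference = |195.0 - 180| = 15.0°


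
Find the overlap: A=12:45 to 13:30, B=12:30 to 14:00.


45 minutes

Meeting A: 765-810 (in minutes from midnight)
Meeting B: 750-840
Overlap start = max(765, 750) = 765
Overlap end = min(810, 840) = 810
Overlap = max(0, 810 - 765) = 45 min


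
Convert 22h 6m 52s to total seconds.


79612 seconds

Hours: 22 × 3600 = 79200
Minutes: 6 × 60 = 360
Seconds: 52
Total = 79200 + 360 + 52 = 79612


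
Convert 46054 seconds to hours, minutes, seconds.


12h 47m 34s

Hours: 46054 ÷ 3600 = 12 remainder 2854
Minutes: 2854 ÷ 60 = 47 remainder 34
Seconds: 34


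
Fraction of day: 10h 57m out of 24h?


Total minutes: 10×60 + 57 = 657
Day = 24×60 = 1440 minutes
Fraction = 657/1440 ≈ 0.4563
As a percentage: 657/1440 × 100 ≈ 45.63%

0.4563 (45.63%)


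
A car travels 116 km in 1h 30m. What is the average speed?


Distance: 116 km
Time: 1h 30m = 90 min = 90/60 = 3/2 hours
Speed = 116 ÷ (3/2) = 116 × 2 / 3 = 232/3 ≈ 77.3 km/h

77.3 km/h


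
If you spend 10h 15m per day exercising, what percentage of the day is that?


Time: 615 minutes
Day: 1440 minutes
Percentage = (615/1440) × 100 ≈ 42.7%

42.7%


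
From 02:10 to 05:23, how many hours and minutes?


End time in minutes: 5×60 + 23 = 323
Start time in minutes: 2×60 + 10 = 130
Difference = 323 - 130 = 193 minutes
= 3 hours 13 minutes

3h 13m


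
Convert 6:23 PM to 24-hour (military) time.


Input: 6:23 PM
PM: 6 + 12 = 18

18:23


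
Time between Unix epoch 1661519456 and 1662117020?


597564 seconds (166.0 hours / 6.92 days)

Difference = 1662117020 - 1661519456 = 597564 seconds
In hours: 597564 / 3600 ≈ 166.0
In days: 597564 / 86400 ≈ 6.92


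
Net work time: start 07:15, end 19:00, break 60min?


10h 45m (645 minutes)

Total time = (19×60+0) - (7×60+15)
= 1140 - 435 = 705 min
Minus break: 705 - 60 = 645 min
= 10h 45m


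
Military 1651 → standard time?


Hour: 16
16 - 12 = 4 → PM

4:51 PM


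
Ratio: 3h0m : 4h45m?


12:19 (0.63)

Duration 1: 180 minutes
Duration 2: 285 minutes
Ratio = 180:285
GCD = 15
Simplified = 12:19
As a decimal: 12/19 ≈ 0.63


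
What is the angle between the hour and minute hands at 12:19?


104.5°

Hour hand (12 ≡ 0 on the dial): 0×30 + 19×0.5 = 9.5°
Minute hand = 19×6 = 114°
Difference = |9.5 - 114| = 104.5°


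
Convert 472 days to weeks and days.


67 weeks 3 days

Weeks: 472 ÷ 7 = 67 remainder 3


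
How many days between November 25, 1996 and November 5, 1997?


From November 25, 1996 to November 5, 1997
Rest of November 1996: 30 - 25 = 5
Full months: December 31, January 31, February 1997 28, March 31, April 30, May 31, June 30, July 31, August 31, September 30, October 31
Days into November 1997: 5
Total = 5 + 31 + 31 + 28 + 31 + 30 + 31 + 30 + 31 + 31 + 30 + 31 + 5 = 345 days

345 days


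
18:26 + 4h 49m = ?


23:15

Start: 1106 minutes from midnight
Add: 289 minutes
Total: 1395 minutes
Hours: 1395 ÷ 60 = 23 remainder 15


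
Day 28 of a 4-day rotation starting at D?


Shift C

Shifts: A, B, C, D
Start: D (index 3)
Day 28: (3 + 28 - 1) mod 4
= 30 mod 4
= 2
Index 2 → shift C


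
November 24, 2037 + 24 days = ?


December 18, 2037

Start: November 24, 2037
Add 24 days
November 24 → December 1: 30 - 24 + 1 = 7 days (24 - 7 = 17 left)
December 1 + 17 = December 18, 2037


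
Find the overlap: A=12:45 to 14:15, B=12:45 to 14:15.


Meeting A: 765-855 (in minutes from midnight)
Meeting B: 765-855
Overlap start = max(765, 765) = 765
Overlap end = min(855, 855) = 855
Overlap = max(0, 855 - 765) = 90 min

90 minutes


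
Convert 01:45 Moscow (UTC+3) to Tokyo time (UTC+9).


07:45

Time difference = UTC+9 - UTC+3 = +6 hours
New hour = (1 + 6) mod 24
= 7 mod 24 = 7
Minutes unchanged → 07:45


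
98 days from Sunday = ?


Start: Sunday (index 6)
(6 + 98) mod 7
= 104 mod 7
= 6
Index 6 → Sunday

Sunday


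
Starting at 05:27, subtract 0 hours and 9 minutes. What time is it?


Start: 327 minutes from midnight
Subtract: 9 minutes
Remaining: 327 - 9 = 318
Hours: 5, Minutes: 18

05:18


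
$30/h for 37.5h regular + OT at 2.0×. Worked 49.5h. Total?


Regular: 37.5h × $30 = $1125.00
Overtime: 49.5 - 37.5 = 12.0h
OT pay: 12.0h × $30 × 2.0 = $720.00
Total = $1125.00 + $720.00 = $1845.00

$1845.00


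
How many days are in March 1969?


Month: March (month 3)
March has 31 days

31 days


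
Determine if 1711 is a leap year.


No

Rules: divisible by 4 AND (not by 100 OR by 400)
1711 ÷ 4 = 427 remainder 3 → not divisible by 4
Not divisible by 4 → not a leap year


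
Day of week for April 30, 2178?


Thursday

Zeller's congruence:
q=30, m=4, k=78, j=21
h = (30 + ⌊13×5/5⌋ + 78 + ⌊78/4⌋ + ⌊21/4⌋ - 2×21) mod 7
= (30 + 13 + 78 + 19 + 5 - 42) mod 7
= 103 mod 7 = 5
h=5 → Thursday


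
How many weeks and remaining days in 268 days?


Weeks: 268 ÷ 7 = 38 remainder 2

38 weeks 2 days


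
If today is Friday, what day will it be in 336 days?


Friday

Start: Friday (index 4)
(4 + 336) mod 7
= 340 mod 7
= 4
Index 4 → Friday


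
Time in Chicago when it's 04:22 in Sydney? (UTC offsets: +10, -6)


Time difference = UTC-6 - UTC+10 = -16 hours
New hour = (4 -16) mod 24
= -12 mod 24 = 12
Minutes unchanged → 12:22; -12 < 0 → previous day

12:22 (previous day)


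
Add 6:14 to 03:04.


Start: 184 minutes from midnight
Add: 374 minutes
Total: 558 minutes
Hours: 558 ÷ 60 = 9 remainder 18

09:18


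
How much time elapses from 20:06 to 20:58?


End time in minutes: 20×60 + 58 = 1258
Start time in minutes: 20×60 + 6 = 1206
Difference = 1258 - 1206 = 52 minutes
= 0 hours 52 minutes

0h 52m


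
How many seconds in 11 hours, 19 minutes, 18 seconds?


40758 seconds

Hours: 11 × 3600 = 39600
Minutes: 19 × 60 = 1140
Seconds: 18
Total = 39600 + 1140 + 18 = 40758


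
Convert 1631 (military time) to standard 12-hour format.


4:31 PM

Hour: 16
16 - 12 = 4 → PM


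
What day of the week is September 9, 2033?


Friday

Zeller's congruence:
q=9, m=9, k=33, j=20
h = (9 + ⌊13×10/5⌋ + 33 + ⌊33/4⌋ + ⌊20/4⌋ - 2×20) mod 7
= (9 + 26 + 33 + 8 + 5 - 40) mod 7
= 41 mod 7 = 6
h=6 → Friday


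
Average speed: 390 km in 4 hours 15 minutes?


91.8 km/h

Distance: 390 km
Time: 4h 15m = 255 min = 255/60 = 17/4 hours
Speed = 390 ÷ (17/4) = 390 × 4 / 17 = 1560/17 ≈ 91.8 km/h


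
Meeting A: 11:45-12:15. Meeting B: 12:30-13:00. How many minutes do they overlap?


Meeting A: 705-735 (in minutes from midnight)
Meeting B: 750-780
Overlap start = max(705, 750) = 750
Overlap end = min(735, 780) = 735
Overlap = max(0, 735 - 750) = 0 min

0 minutes


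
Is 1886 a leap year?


Rules: divisible by 4 AND (not by 100 OR by 400)
1886 ÷ 4 = 471 remainder 2 → not divisible by 4
Not divisible by 4 → not a leap year

No


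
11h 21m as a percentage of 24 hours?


0.4729 (47.29%)

Total minutes: 11×60 + 21 = 681
Day = 24×60 = 1440 minutes
Fraction = 681/1440 ≈ 0.4729
As a percentage: 681/1440 × 100 ≈ 47.29%


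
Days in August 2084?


Month: August (month 8)
August has 31 days

31 days


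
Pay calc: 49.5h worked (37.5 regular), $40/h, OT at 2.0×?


$2460.00

Regular: 37.5h × $40 = $1500.00
Overtime: 49.5 - 37.5 = 12.0h
OT pay: 12.0h × $40 × 2.0 = $960.00
Total = $1500.00 + $960.00 = $2460.00


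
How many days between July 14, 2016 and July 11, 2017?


362 days

From July 14, 2016 to July 11, 2017
Rest of July 2016: 31 - 14 = 17
Full months: August 31, September 30, October 31, November 30, December 31, January 31, February 2017 28, March 31, April 30, May 31, June 30
Days into July 2017: 11
Total = 17 + 31 + 30 + 31 + 30 + 31 + 31 + 28 + 31 + 30 + 31 + 30 + 11 = 362 days


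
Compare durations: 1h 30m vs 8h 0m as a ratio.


Duration 1: 90 minutes
Duration 2: 480 minutes
Ratio = 90:480
GCD = 30
Simplified = 3:16
As a decimal: 3/16 ≈ 0.19

3:16 (0.19)


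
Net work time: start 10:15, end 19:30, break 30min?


Total time = (19×60+30) - (10×60+15)
= 1170 - 615 = 555 min
Minus break: 555 - 30 = 525 min
= 8h 45m

8h 45m (525 minutes)


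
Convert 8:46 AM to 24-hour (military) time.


08:46

Input: 8:46 AM
AM hour stays: 8


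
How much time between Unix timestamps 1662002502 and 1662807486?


804984 seconds (223.6 hours / 9.32 days)

Difference = 1662807486 - 1662002502 = 804984 seconds
In hours: 804984 / 3600 ≈ 223.6
In days: 804984 / 86400 ≈ 9.32


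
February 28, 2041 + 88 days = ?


Start: February 28, 2041
Add 88 days
February 28 → March 1: 28 - 28 + 1 = 1 days (88 - 1 = 87 left)
March 1 → April 1: 31 - 1 + 1 = 31 days (87 - 31 = 56 left)
April 1 → May 1: 30 - 1 + 1 = 30 days (56 - 30 = 26 left)
May 1 + 26 = May 27, 2041

May 27, 2041


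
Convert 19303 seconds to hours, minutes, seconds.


5h 21m 43s

Hours: 19303 ÷ 3600 = 5 remainder 1303
Minutes: 1303 ÷ 60 = 21 remainder 43
Seconds: 43


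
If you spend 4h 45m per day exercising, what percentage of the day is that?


19.8%

Time: 285 minutes
Day: 1440 minutes
Percentage = (285/1440) × 100 ≈ 19.8%


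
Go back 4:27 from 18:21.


Start: 1101 minutes from midnight
Subtract: 267 minutes
Remaining: 1101 - 267 = 834
Hours: 13, Minutes: 54

13:54


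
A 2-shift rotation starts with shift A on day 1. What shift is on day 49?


Shifts: A, B
Start: A (index 0)
Day 49: (0 + 49 - 1) mod 2
= 48 mod 2
= 0
Index 0 → shift A

Shift A


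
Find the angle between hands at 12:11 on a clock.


Hour hand (12 ≡ 0 on the dial): 0×30 + 11×0.5 = 5.5°
Minute hand = 11×6 = 66°
Difference = |5.5 - 66| = 60.5°

60.5°


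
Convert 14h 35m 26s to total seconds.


Hours: 14 × 3600 = 50400
Minutes: 35 × 60 = 2100
Seconds: 26
Total = 50400 + 2100 + 26 = 52526

52526 seconds


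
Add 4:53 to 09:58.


Start: 598 minutes from midnight
Add: 293 minutes
Total: 891 minutes
Hours: 891 ÷ 60 = 14 remainder 51

14:51


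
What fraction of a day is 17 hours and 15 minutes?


0.7188 (71.88%)

Total minutes: 17×60 + 15 = 1035
Day = 24×60 = 1440 minutes
Fraction = 1035/1440 ≈ 0.7188
As a percentage: 1035/1440 × 100 ≈ 71.88%


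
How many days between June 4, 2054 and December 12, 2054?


191 days

From June 4, 2054 to December 12, 2054
Rest of June 2054: 30 - 4 = 26
Full months: July 31, August 31, September 30, October 31, November 30
Days into December 2054: 12
Total = 26 + 31 + 31 + 30 + 31 + 30 + 12 = 191 days
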